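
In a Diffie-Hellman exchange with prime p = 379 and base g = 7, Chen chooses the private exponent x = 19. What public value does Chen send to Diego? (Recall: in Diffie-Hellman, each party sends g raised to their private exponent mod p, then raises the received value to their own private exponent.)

35

Public value = 7^19 mod 379.
7^1 ≡ 7 (mod 379)
7^2 = (7^1)^2 ≡ 7^2 = 49 ≡ 49 (mod 379)
7^4 = (7^2)^2 ≡ 49^2 = 2401 ≡ 127 (mod 379)
7^8 = (7^4)^2 ≡ 127^2 = 16129 ≡ 211 (mod 379)
7^16 = (7^8)^2 ≡ 211^2 = 44521 ≡ 178 (mod 379)
7^19 = 7^16 · 7^2 · 7^1 ≡ 178 · 49 · 7 ≡ 35 (mod 379).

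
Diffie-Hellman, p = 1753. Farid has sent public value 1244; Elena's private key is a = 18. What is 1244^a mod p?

Shared key K = 1244^18 mod 1753.
1244^1 ≡ 1244 (mod 1753)
1244^2 = (1244^1)^2 ≡ 1244^2 = 1547536 ≡ 1390 (mod 1753)
1244^4 = (1244^2)^2 ≡ 1390^2 = 1932100 ≡ 294 (mod 1753)
1244^8 = (1244^4)^2 ≡ 294^2 = 86436 ≡ 539 (mod 1753)
1244^16 = (1244^8)^2 ≡ 539^2 = 290521 ≡ 1276 (mod 1753)
1244^18 = 1244^16 · 1244^2 ≡ 1276 · 1390 ≡ 1357 (mod 1753).

1357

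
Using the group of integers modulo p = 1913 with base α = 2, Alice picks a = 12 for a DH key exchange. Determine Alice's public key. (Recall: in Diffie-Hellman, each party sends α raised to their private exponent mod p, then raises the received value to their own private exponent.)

270

Public value = 2^12 (mod 1913).
2^1 ≡ 2 (mod 1913)
2^2 = (2^1)^2 ≡ 2^2 = 4 ≡ 4 (mod 1913)
2^4 = (2^2)^2 ≡ 4^2 = 16 ≡ 16 (mod 1913)
2^8 = (2^4)^2 ≡ 16^2 = 256 ≡ 256 (mod 1913)
2^12 = 2^8 · 2^4 ≡ 256 · 16 ≡ 270 (mod 1913).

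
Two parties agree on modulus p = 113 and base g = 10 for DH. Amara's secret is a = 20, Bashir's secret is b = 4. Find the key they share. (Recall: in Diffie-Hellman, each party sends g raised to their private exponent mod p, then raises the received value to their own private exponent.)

30

Bashir sends B = g^b mod p = 10^4 mod 113.
10^1 ≡ 10 (mod 113)
10^2 = (10^1)^2 ≡ 10^2 = 100 ≡ 100 (mod 113)
10^4 = (10^2)^2 ≡ 100^2 = 10000 ≡ 56 (mod 113)
So B = 56. Amara then computes K = B^a mod p = 56^20 mod 113.
56^1 ≡ 56 (mod 113)
56^2 = (56^1)^2 ≡ 56^2 = 3136 ≡ 85 (mod 113)
56^4 = (56^2)^2 ≡ 85^2 = 7225 ≡ 106 (mod 113)
56^8 = (56^4)^2 ≡ 106^2 = 11236 ≡ 49 (mod 113)
56^16 = (56^8)^2 ≡ 49^2 = 2401 ≡ 28 (mod 113)
56^20 = 56^16 · 56^4 ≡ 28 · 106 ≡ 30 (mod 113).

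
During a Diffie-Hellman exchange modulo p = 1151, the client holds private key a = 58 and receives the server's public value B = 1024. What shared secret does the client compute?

Shared key K = 1024^58 mod 1151.
1024^1 ≡ 1024 (mod 1151)
1024^2 = (1024^1)^2 ≡ 1024^2 = 1048576 ≡ 15 (mod 1151)
1024^4 = (1024^2)^2 ≡ 15^2 = 225 ≡ 225 (mod 1151)
1024^8 = (1024^4)^2 ≡ 225^2 = 50625 ≡ 1132 (mod 1151)
1024^16 = (1024^8)^2 ≡ 1132^2 = 1281424 ≡ 361 (mod 1151)
1024^32 = (1024^16)^2 ≡ 361^2 = 130321 ≡ 258 (mod 1151)
1024^58 = 1024^32 · 1024^16 · 1024^8 · 1024^2 ≡ 258 · 361 · 1132 · 15 ≡ 32 (mod 1151).

32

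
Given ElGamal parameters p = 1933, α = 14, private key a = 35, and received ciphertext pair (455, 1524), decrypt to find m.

1015

Shared mask s = c₁^a mod p = 455^35 mod 1933.
455^1 ≡ 455 (mod 1933)
455^2 = (455^1)^2 ≡ 455^2 = 207025 ≡ 194 (mod 1933)
455^4 = (455^2)^2 ≡ 194^2 = 37636 ≡ 909 (mod 1933)
455^8 = (455^4)^2 ≡ 909^2 = 826281 ≡ 890 (mod 1933)
455^16 = (455^8)^2 ≡ 890^2 = 792100 ≡ 1503 (mod 1933)
455^32 = (455^16)^2 ≡ 1503^2 = 2259009 ≡ 1265 (mod 1933)
455^35 = 455^32 · 455^2 · 455^1 ≡ 1265 · 194 · 455 ≡ 1805 (mod 1933).
So s = 1805; s⁻¹ ≡ 1042 (mod 1933).
m = c₂ · s⁻¹ mod 1933 = 1524 · 1042 mod 1933 = 1015.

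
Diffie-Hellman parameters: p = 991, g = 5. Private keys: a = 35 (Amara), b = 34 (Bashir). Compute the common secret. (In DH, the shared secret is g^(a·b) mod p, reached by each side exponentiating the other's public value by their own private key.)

961

Bashir sends B = g^b mod p = 5^34 mod 991.
5^1 ≡ 5 (mod 991)
5^2 = (5^1)^2 ≡ 5^2 = 25 ≡ 25 (mod 991)
5^4 = (5^2)^2 ≡ 25^2 = 625 ≡ 625 (mod 991)
5^8 = (5^4)^2 ≡ 625^2 = 390625 ≡ 171 (mod 991)
5^16 = (5^8)^2 ≡ 171^2 = 29241 ≡ 502 (mod 991)
5^32 = (5^16)^2 ≡ 502^2 = 252004 ≡ 290 (mod 991)
5^34 = 5^32 · 5^2 ≡ 290 · 25 ≡ 313 (mod 991).
So B = 313. Amara then computes K = B^a mod p = 313^35 mod 991.
313^1 ≡ 313 (mod 991)
313^2 = (313^1)^2 ≡ 313^2 = 97969 ≡ 851 (mod 991)
313^4 = (313^2)^2 ≡ 851^2 = 724201 ≡ 771 (mod 991)
313^8 = (313^4)^2 ≡ 771^2 = 594441 ≡ 832 (mod 991)
313^16 = (313^8)^2 ≡ 832^2 = 692224 ≡ 506 (mod 991)
313^32 = (313^16)^2 ≡ 506^2 = 256036 ≡ 358 (mod 991)
313^35 = 313^32 · 313^2 · 313^1 ≡ 358 · 851 · 313 ≡ 961 (mod 991).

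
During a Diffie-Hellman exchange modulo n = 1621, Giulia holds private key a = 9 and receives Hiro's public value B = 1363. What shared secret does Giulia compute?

1475

Shared key K = 1363^9 mod 1621.
1363^1 ≡ 1363 (mod 1621)
1363^2 = (1363^1)^2 ≡ 1363^2 = 1857769 ≡ 103 (mod 1621)
1363^4 = (1363^2)^2 ≡ 103^2 = 10609 ≡ 883 (mod 1621)
1363^8 = (1363^4)^2 ≡ 883^2 = 779689 ≡ 1609 (mod 1621)
1363^9 = 1363^8 · 1363^1 ≡ 1609 · 1363 ≡ 1475 (mod 1621).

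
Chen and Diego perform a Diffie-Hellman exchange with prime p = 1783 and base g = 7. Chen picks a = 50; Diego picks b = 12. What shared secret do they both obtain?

Chen sends A = g^a mod p = 7^50 mod 1783.
7^1 ≡ 7 (mod 1783)
7^2 = (7^1)^2 ≡ 7^2 = 49 ≡ 49 (mod 1783)
7^4 = (7^2)^2 ≡ 49^2 = 2401 ≡ 618 (mod 1783)
7^8 = (7^4)^2 ≡ 618^2 = 381924 ≡ 362 (mod 1783)
7^16 = (7^8)^2 ≡ 362^2 = 131044 ≡ 885 (mod 1783)
7^32 = (7^16)^2 ≡ 885^2 = 783225 ≡ 488 (mod 1783)
7^50 = 7^32 · 7^16 · 7^2 ≡ 488 · 885 · 49 ≡ 1476 (mod 1783).
So A = 1476. Diego then computes K = A^b mod p = 1476^12 mod 1783.
1476^1 ≡ 1476 (mod 1783)
1476^2 = (1476^1)^2 ≡ 1476^2 = 2178576 ≡ 1533 (mod 1783)
1476^4 = (1476^2)^2 ≡ 1533^2 = 2350089 ≡ 95 (mod 1783)
1476^8 = (1476^4)^2 ≡ 95^2 = 9025 ≡ 110 (mod 1783)
1476^12 = 1476^8 · 1476^4 ≡ 110 · 95 ≡ 1535 (mod 1783).

1535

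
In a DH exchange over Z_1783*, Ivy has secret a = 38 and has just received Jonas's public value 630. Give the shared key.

Shared key K = 630^38 mod 1783.
630^1 ≡ 630 (mod 1783)
630^2 = (630^1)^2 ≡ 630^2 = 396900 ≡ 1074 (mod 1783)
630^4 = (630^2)^2 ≡ 1074^2 = 1153476 ≡ 1658 (mod 1783)
630^8 = (630^4)^2 ≡ 1658^2 = 2748964 ≡ 1361 (mod 1783)
630^16 = (630^8)^2 ≡ 1361^2 = 1852321 ≡ 1567 (mod 1783)
630^32 = (630^16)^2 ≡ 1567^2 = 2455489 ≡ 298 (mod 1783)
630^38 = 630^32 · 630^4 · 630^2 ≡ 298 · 1658 · 1074 ≡ 454 (mod 1783).

454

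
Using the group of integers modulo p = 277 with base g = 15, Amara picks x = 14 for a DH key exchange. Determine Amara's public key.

Public value = 15^14 mod 277.
15^1 ≡ 15 (mod 277)
15^2 = (15^1)^2 ≡ 15^2 = 225 ≡ 225 (mod 277)
15^4 = (15^2)^2 ≡ 225^2 = 50625 ≡ 211 (mod 277)
15^8 = (15^4)^2 ≡ 211^2 = 44521 ≡ 201 (mod 277)
15^14 = 15^8 · 15^4 · 15^2 ≡ 201 · 211 · 225 ≡ 102 (mod 277).

102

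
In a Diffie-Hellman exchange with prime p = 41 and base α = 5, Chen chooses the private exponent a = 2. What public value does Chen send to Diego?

Public value = 5^2 (mod 41).
5^1 ≡ 5 (mod 41)
5^2 = (5^1)^2 ≡ 5^2 = 25 ≡ 25 (mod 41)

25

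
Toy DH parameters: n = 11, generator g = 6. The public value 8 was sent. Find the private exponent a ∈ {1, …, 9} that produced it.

7

Try successive powers of 6 modulo 11:
6^1 ≡ 6
6^2 ≡ 3
6^3 ≡ 7
6^4 ≡ 9
6^5 ≡ 10
6^6 ≡ 5
6^7 ≡ 8
Found: a = 7.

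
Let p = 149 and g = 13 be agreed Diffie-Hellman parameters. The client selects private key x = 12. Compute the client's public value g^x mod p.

Public value = 13^12 mod 149.
13^1 ≡ 13 (mod 149)
13^2 = (13^1)^2 ≡ 13^2 = 169 ≡ 20 (mod 149)
13^4 = (13^2)^2 ≡ 20^2 = 400 ≡ 102 (mod 149)
13^8 = (13^4)^2 ≡ 102^2 = 10404 ≡ 123 (mod 149)
13^12 = 13^8 · 13^4 ≡ 123 · 102 ≡ 30 (mod 149).

30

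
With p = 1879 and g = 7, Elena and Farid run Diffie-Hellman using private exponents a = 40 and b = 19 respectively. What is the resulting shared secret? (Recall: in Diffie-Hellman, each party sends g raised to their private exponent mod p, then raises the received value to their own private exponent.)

Farid sends B = g^b mod p = 7^19 mod 1879.
7^1 ≡ 7 (mod 1879)
7^2 = (7^1)^2 ≡ 7^2 = 49 ≡ 49 (mod 1879)
7^4 = (7^2)^2 ≡ 49^2 = 2401 ≡ 522 (mod 1879)
7^8 = (7^4)^2 ≡ 522^2 = 272484 ≡ 29 (mod 1879)
7^16 = (7^8)^2 ≡ 29^2 = 841 ≡ 841 (mod 1879)
7^19 = 7^16 · 7^2 · 7^1 ≡ 841 · 49 · 7 ≡ 976 (mod 1879).
So B = 976. Elena then computes K = B^a mod p = 976^40 mod 1879.
976^1 ≡ 976 (mod 1879)
976^2 = (976^1)^2 ≡ 976^2 = 952576 ≡ 1802 (mod 1879)
976^4 = (976^2)^2 ≡ 1802^2 = 3247204 ≡ 292 (mod 1879)
976^8 = (976^4)^2 ≡ 292^2 = 85264 ≡ 709 (mod 1879)
976^16 = (976^8)^2 ≡ 709^2 = 502681 ≡ 988 (mod 1879)
976^32 = (976^16)^2 ≡ 988^2 = 976144 ≡ 943 (mod 1879)
976^40 = 976^32 · 976^8 ≡ 943 · 709 ≡ 1542 (mod 1879).

1542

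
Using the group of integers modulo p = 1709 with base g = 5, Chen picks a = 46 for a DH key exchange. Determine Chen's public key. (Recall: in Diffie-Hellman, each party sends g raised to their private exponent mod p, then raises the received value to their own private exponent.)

1274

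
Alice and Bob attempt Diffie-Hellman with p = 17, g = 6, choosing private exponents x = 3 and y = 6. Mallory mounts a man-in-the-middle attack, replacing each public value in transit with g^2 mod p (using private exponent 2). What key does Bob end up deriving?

13

Bob receives Mallory's public value M = 6^2 mod 17 instead of the honest one.
6^1 ≡ 6 (mod 17)
6^2 = (6^1)^2 ≡ 6^2 = 36 ≡ 2 (mod 17)
So M = 2. Bob computes K = M^6 mod 17.
2^1 ≡ 2 (mod 17)
2^2 = (2^1)^2 ≡ 2^2 = 4 ≡ 4 (mod 17)
2^4 = (2^2)^2 ≡ 4^2 = 16 ≡ 16 (mod 17)
2^6 = 2^4 · 2^2 ≡ 16 · 4 ≡ 13 (mod 17).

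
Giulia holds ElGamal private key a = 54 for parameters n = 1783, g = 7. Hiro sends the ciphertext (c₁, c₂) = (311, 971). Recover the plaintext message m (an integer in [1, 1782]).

Shared mask s = c₁^a mod n = 311^54 mod 1783.
311^1 ≡ 311 (mod 1783)
311^2 = (311^1)^2 ≡ 311^2 = 96721 ≡ 439 (mod 1783)
311^4 = (311^2)^2 ≡ 439^2 = 192721 ≡ 157 (mod 1783)
311^8 = (311^4)^2 ≡ 157^2 = 24649 ≡ 1470 (mod 1783)
311^16 = (311^8)^2 ≡ 1470^2 = 2160900 ≡ 1687 (mod 1783)
311^32 = (311^16)^2 ≡ 1687^2 = 2845969 ≡ 301 (mod 1783)
311^54 = 311^32 · 311^16 · 311^4 · 311^2 ≡ 301 · 1687 · 157 · 439 ≡ 1294 (mod 1783).
So s = 1294; s⁻¹ ≡ 1010 (mod 1783).
m = c₂ · s⁻¹ mod 1783 = 971 · 1010 mod 1783 = 60.

60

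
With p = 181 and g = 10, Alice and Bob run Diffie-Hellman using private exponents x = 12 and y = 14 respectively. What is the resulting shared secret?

Bob sends B = g^y mod p = 10^14 mod 181.
10^1 ≡ 10 (mod 181)
10^2 = (10^1)^2 ≡ 10^2 = 100 ≡ 100 (mod 181)
10^4 = (10^2)^2 ≡ 100^2 = 10000 ≡ 45 (mod 181)
10^8 = (10^4)^2 ≡ 45^2 = 2025 ≡ 34 (mod 181)
10^14 = 10^8 · 10^4 · 10^2 ≡ 34 · 45 · 100 ≡ 55 (mod 181).
So B = 55. Alice then computes K = B^x mod p = 55^12 mod 181.
55^1 ≡ 55 (mod 181)
55^2 = (55^1)^2 ≡ 55^2 = 3025 ≡ 129 (mod 181)
55^4 = (55^2)^2 ≡ 129^2 = 16641 ≡ 170 (mod 181)
55^8 = (55^4)^2 ≡ 170^2 = 28900 ≡ 121 (mod 181)
55^12 = 55^8 · 55^4 ≡ 121 · 170 ≡ 117 (mod 181).

117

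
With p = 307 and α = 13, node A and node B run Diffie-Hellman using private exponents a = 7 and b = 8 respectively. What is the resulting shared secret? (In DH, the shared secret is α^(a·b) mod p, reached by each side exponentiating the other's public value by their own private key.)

246

Node B sends B = α^b mod p = 13^8 mod 307.
13^1 ≡ 13 (mod 307)
13^2 = (13^1)^2 ≡ 13^2 = 169 ≡ 169 (mod 307)
13^4 = (13^2)^2 ≡ 169^2 = 28561 ≡ 10 (mod 307)
13^8 = (13^4)^2 ≡ 10^2 = 100 ≡ 100 (mod 307)
So B = 100. Node A then computes K = B^a mod p = 100^7 mod 307.
100^1 ≡ 100 (mod 307)
100^2 = (100^1)^2 ≡ 100^2 = 10000 ≡ 176 (mod 307)
100^4 = (100^2)^2 ≡ 176^2 = 30976 ≡ 276 (mod 307)
100^7 = 100^4 · 100^2 · 100^1 ≡ 276 · 176 · 100 ≡ 246 (mod 307).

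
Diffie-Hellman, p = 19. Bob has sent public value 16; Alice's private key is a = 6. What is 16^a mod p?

Shared key K = 16^6 mod 19.
16^1 ≡ 16 (mod 19)
16^2 = (16^1)^2 ≡ 16^2 = 256 ≡ 9 (mod 19)
16^4 = (16^2)^2 ≡ 9^2 = 81 ≡ 5 (mod 19)
16^6 = 16^4 · 16^2 ≡ 5 · 9 ≡ 7 (mod 19).

7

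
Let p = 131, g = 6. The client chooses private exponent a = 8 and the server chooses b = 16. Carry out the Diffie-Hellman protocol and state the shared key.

91

The client sends A = g^a mod p = 6^8 mod 131.
6^1 ≡ 6 (mod 131)
6^2 = (6^1)^2 ≡ 6^2 = 36 ≡ 36 (mod 131)
6^4 = (6^2)^2 ≡ 36^2 = 1296 ≡ 117 (mod 131)
6^8 = (6^4)^2 ≡ 117^2 = 13689 ≡ 65 (mod 131)
So A = 65. The server then computes K = A^b mod p = 65^16 mod 131.
65^1 ≡ 65 (mod 131)
65^2 = (65^1)^2 ≡ 65^2 = 4225 ≡ 33 (mod 131)
65^4 = (65^2)^2 ≡ 33^2 = 1089 ≡ 41 (mod 131)
65^8 = (65^4)^2 ≡ 41^2 = 1681 ≡ 109 (mod 131)
65^16 = (65^8)^2 ≡ 109^2 = 11881 ≡ 91 (mod 131)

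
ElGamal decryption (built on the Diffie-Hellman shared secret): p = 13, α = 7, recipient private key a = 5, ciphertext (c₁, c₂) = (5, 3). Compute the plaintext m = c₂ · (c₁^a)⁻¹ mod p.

Shared mask s = c₁^a mod p = 5^5 mod 13.
5^1 ≡ 5 (mod 13)
5^2 = (5^1)^2 ≡ 5^2 = 25 ≡ 12 (mod 13)
5^4 = (5^2)^2 ≡ 12^2 = 144 ≡ 1 (mod 13)
5^5 = 5^4 · 5^1 ≡ 1 · 5 ≡ 5 (mod 13).
So s = 5; s⁻¹ ≡ 8 (mod 13).
m = c₂ · s⁻¹ mod 13 = 3 · 8 mod 13 = 11.

11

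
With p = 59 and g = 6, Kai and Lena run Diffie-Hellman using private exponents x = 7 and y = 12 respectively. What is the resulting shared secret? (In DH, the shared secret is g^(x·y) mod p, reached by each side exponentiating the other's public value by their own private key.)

3

Kai sends A = g^x mod p = 6^7 mod 59.
6^1 ≡ 6 (mod 59)
6^2 = (6^1)^2 ≡ 6^2 = 36 ≡ 36 (mod 59)
6^4 = (6^2)^2 ≡ 36^2 = 1296 ≡ 57 (mod 59)
6^7 = 6^4 · 6^2 · 6^1 ≡ 57 · 36 · 6 ≡ 40 (mod 59).
So A = 40. Lena then computes K = A^y mod p = 40^12 mod 59.
40^1 ≡ 40 (mod 59)
40^2 = (40^1)^2 ≡ 40^2 = 1600 ≡ 7 (mod 59)
40^4 = (40^2)^2 ≡ 7^2 = 49 ≡ 49 (mod 59)
40^8 = (40^4)^2 ≡ 49^2 = 2401 ≡ 41 (mod 59)
40^12 = 40^8 · 40^4 ≡ 41 · 49 ≡ 3 (mod 59).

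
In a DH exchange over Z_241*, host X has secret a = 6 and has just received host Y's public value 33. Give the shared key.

61

Shared key K = 33^6 mod 241.
33^1 ≡ 33 (mod 241)
33^2 = (33^1)^2 ≡ 33^2 = 1089 ≡ 125 (mod 241)
33^4 = (33^2)^2 ≡ 125^2 = 15625 ≡ 201 (mod 241)
33^6 = 33^4 · 33^2 ≡ 201 · 125 ≡ 61 (mod 241).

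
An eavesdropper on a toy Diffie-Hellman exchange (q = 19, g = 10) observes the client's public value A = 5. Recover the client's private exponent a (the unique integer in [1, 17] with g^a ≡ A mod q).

2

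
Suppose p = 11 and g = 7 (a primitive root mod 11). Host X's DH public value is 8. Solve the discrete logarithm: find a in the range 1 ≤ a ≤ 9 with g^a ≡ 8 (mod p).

9

Try successive powers of 7 modulo 11:
7^1 ≡ 7
7^2 ≡ 5
7^3 ≡ 2
7^4 ≡ 3
7^5 ≡ 10
7^6 ≡ 4
7^7 ≡ 6
7^8 ≡ 9
7^9 ≡ 8
Found: a = 9.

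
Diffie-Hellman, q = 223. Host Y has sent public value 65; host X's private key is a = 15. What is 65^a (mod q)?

Shared key K = 65^15 mod 223.
65^1 ≡ 65 (mod 223)
65^2 = (65^1)^2 ≡ 65^2 = 4225 ≡ 211 (mod 223)
65^4 = (65^2)^2 ≡ 211^2 = 44521 ≡ 144 (mod 223)
65^8 = (65^4)^2 ≡ 144^2 = 20736 ≡ 220 (mod 223)
65^15 = 65^8 · 65^4 · 65^2 · 65^1 ≡ 220 · 144 · 211 · 65 ≡ 7 (mod 223).

7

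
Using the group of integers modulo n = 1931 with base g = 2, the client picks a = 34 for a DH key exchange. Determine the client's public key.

1628

Public value = 2^{34} \pmod{1931}.
2^1 ≡ 2 (mod 1931)
2^2 = (2^1)^2 ≡ 2^2 = 4 ≡ 4 (mod 1931)
2^4 = (2^2)^2 ≡ 4^2 = 16 ≡ 16 (mod 1931)
2^8 = (2^4)^2 ≡ 16^2 = 256 ≡ 256 (mod 1931)
2^16 = (2^8)^2 ≡ 256^2 = 65536 ≡ 1813 (mod 1931)
2^32 = (2^16)^2 ≡ 1813^2 = 3286969 ≡ 407 (mod 1931)
2^34 = 2^32 · 2^2 ≡ 407 · 4 ≡ 1628 (mod 1931).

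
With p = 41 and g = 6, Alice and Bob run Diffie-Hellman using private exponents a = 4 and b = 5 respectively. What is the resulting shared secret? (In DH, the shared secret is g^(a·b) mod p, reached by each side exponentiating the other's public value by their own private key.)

40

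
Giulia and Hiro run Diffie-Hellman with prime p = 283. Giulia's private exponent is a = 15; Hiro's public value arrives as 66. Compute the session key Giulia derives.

Shared key K = 66^15 mod 283.
66^1 ≡ 66 (mod 283)
66^2 = (66^1)^2 ≡ 66^2 = 4356 ≡ 111 (mod 283)
66^4 = (66^2)^2 ≡ 111^2 = 12321 ≡ 152 (mod 283)
66^8 = (66^4)^2 ≡ 152^2 = 23104 ≡ 181 (mod 283)
66^15 = 66^8 · 66^4 · 66^2 · 66^1 ≡ 181 · 152 · 111 · 66 ≡ 29 (mod 283).

29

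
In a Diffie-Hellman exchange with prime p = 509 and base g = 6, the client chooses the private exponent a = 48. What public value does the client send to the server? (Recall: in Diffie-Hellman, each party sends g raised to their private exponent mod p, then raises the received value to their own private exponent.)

66

Public value = 6^48 mod 509.
6^1 ≡ 6 (mod 509)
6^2 = (6^1)^2 ≡ 6^2 = 36 ≡ 36 (mod 509)
6^4 = (6^2)^2 ≡ 36^2 = 1296 ≡ 278 (mod 509)
6^8 = (6^4)^2 ≡ 278^2 = 77284 ≡ 425 (mod 509)
6^16 = (6^8)^2 ≡ 425^2 = 180625 ≡ 439 (mod 509)
6^32 = (6^16)^2 ≡ 439^2 = 192721 ≡ 319 (mod 509)
6^48 = 6^32 · 6^16 ≡ 319 · 439 ≡ 66 (mod 509).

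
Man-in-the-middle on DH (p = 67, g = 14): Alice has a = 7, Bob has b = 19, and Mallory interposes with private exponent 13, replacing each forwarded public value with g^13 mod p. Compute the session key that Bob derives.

15

Bob receives Mallory's public value M = 14^13 mod 67 instead of the honest one.
14^1 ≡ 14 (mod 67)
14^2 = (14^1)^2 ≡ 14^2 = 196 ≡ 62 (mod 67)
14^4 = (14^2)^2 ≡ 62^2 = 3844 ≡ 25 (mod 67)
14^8 = (14^4)^2 ≡ 25^2 = 625 ≡ 22 (mod 67)
14^13 = 14^8 · 14^4 · 14^1 ≡ 22 · 25 · 14 ≡ 62 (mod 67).
So M = 62. Bob computes K = M^19 mod 67.
62^1 ≡ 62 (mod 67)
62^2 = (62^1)^2 ≡ 62^2 = 3844 ≡ 25 (mod 67)
62^4 = (62^2)^2 ≡ 25^2 = 625 ≡ 22 (mod 67)
62^8 = (62^4)^2 ≡ 22^2 = 484 ≡ 15 (mod 67)
62^16 = (62^8)^2 ≡ 15^2 = 225 ≡ 24 (mod 67)
62^19 = 62^16 · 62^2 · 62^1 ≡ 24 · 25 · 62 ≡ 15 (mod 67).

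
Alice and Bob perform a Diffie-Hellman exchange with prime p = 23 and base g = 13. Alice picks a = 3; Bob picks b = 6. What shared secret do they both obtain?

9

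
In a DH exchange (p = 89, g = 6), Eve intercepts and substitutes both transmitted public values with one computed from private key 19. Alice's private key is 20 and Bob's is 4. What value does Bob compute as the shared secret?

87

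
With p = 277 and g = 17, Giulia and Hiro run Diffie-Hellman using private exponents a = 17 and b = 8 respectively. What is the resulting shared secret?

Hiro sends B = g^b mod p = 17^8 mod 277.
17^1 ≡ 17 (mod 277)
17^2 = (17^1)^2 ≡ 17^2 = 289 ≡ 12 (mod 277)
17^4 = (17^2)^2 ≡ 12^2 = 144 ≡ 144 (mod 277)
17^8 = (17^4)^2 ≡ 144^2 = 20736 ≡ 238 (mod 277)
So B = 238. Giulia then computes K = B^a mod p = 238^17 mod 277.
238^1 ≡ 238 (mod 277)
238^2 = (238^1)^2 ≡ 238^2 = 56644 ≡ 136 (mod 277)
238^4 = (238^2)^2 ≡ 136^2 = 18496 ≡ 214 (mod 277)
238^8 = (238^4)^2 ≡ 214^2 = 45796 ≡ 91 (mod 277)
238^16 = (238^8)^2 ≡ 91^2 = 8281 ≡ 248 (mod 277)
238^17 = 238^16 · 238^1 ≡ 248 · 238 ≡ 23 (mod 277).

23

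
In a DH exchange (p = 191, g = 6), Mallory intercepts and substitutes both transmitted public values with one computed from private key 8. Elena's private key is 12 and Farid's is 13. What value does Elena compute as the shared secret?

6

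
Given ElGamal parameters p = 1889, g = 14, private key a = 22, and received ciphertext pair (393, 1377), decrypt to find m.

132

Shared mask s = c₁^a mod p = 393^22 mod 1889.
393^1 ≡ 393 (mod 1889)
393^2 = (393^1)^2 ≡ 393^2 = 154449 ≡ 1440 (mod 1889)
393^4 = (393^2)^2 ≡ 1440^2 = 2073600 ≡ 1367 (mod 1889)
393^8 = (393^4)^2 ≡ 1367^2 = 1868689 ≡ 468 (mod 1889)
393^16 = (393^8)^2 ≡ 468^2 = 219024 ≡ 1789 (mod 1889)
393^22 = 393^16 · 393^4 · 393^2 ≡ 1789 · 1367 · 1440 ≡ 912 (mod 1889).
So s = 912; s⁻¹ ≡ 959 (mod 1889).
m = c₂ · s⁻¹ mod 1889 = 1377 · 959 mod 1889 = 132.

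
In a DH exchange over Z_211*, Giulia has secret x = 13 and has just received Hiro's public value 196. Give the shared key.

Shared key K = 196^13 mod 211.
196^1 ≡ 196 (mod 211)
196^2 = (196^1)^2 ≡ 196^2 = 38416 ≡ 14 (mod 211)
196^4 = (196^2)^2 ≡ 14^2 = 196 ≡ 196 (mod 211)
196^8 = (196^4)^2 ≡ 196^2 = 38416 ≡ 14 (mod 211)
196^13 = 196^8 · 196^4 · 196^1 ≡ 14 · 196 · 196 ≡ 196 (mod 211).

196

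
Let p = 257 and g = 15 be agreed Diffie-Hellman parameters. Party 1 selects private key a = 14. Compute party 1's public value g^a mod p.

249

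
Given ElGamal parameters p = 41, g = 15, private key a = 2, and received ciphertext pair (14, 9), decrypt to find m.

Shared mask s = c₁^a mod p = 14^2 mod 41.
14^1 ≡ 14 (mod 41)
14^2 = (14^1)^2 ≡ 14^2 = 196 ≡ 32 (mod 41)
So s = 32; s⁻¹ ≡ 9 (mod 41).
m = c₂ · s⁻¹ mod 41 = 9 · 9 mod 41 = 40.

40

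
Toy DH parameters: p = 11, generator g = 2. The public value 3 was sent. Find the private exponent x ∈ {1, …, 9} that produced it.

8

Try successive powers of 2 modulo 11:
2^1 ≡ 2
2^2 ≡ 4
2^3 ≡ 8
2^4 ≡ 5
2^5 ≡ 10
2^6 ≡ 9
2^7 ≡ 7
2^8 ≡ 3
Found: x = 8.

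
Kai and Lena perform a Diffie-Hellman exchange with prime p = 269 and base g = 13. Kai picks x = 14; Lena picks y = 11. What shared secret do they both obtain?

Lena sends B = g^y mod p = 13^11 mod 269.
13^1 ≡ 13 (mod 269)
13^2 = (13^1)^2 ≡ 13^2 = 169 ≡ 169 (mod 269)
13^4 = (13^2)^2 ≡ 169^2 = 28561 ≡ 47 (mod 269)
13^8 = (13^4)^2 ≡ 47^2 = 2209 ≡ 57 (mod 269)
13^11 = 13^8 · 13^2 · 13^1 ≡ 57 · 169 · 13 ≡ 144 (mod 269).
So B = 144. Kai then computes K = B^x mod p = 144^14 mod 269.
144^1 ≡ 144 (mod 269)
144^2 = (144^1)^2 ≡ 144^2 = 20736 ≡ 23 (mod 269)
144^4 = (144^2)^2 ≡ 23^2 = 529 ≡ 260 (mod 269)
144^8 = (144^4)^2 ≡ 260^2 = 67600 ≡ 81 (mod 269)
144^14 = 144^8 · 144^4 · 144^2 ≡ 81 · 260 · 23 ≡ 180 (mod 269).

180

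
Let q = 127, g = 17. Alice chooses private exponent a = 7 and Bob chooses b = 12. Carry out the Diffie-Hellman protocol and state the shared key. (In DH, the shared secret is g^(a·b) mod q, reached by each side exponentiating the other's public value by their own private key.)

Alice sends A = g^a mod q = 17^7 mod 127.
17^1 ≡ 17 (mod 127)
17^2 = (17^1)^2 ≡ 17^2 = 289 ≡ 35 (mod 127)
17^4 = (17^2)^2 ≡ 35^2 = 1225 ≡ 82 (mod 127)
17^7 = 17^4 · 17^2 · 17^1 ≡ 82 · 35 · 17 ≡ 22 (mod 127).
So A = 22. Bob then computes K = A^b mod q = 22^12 mod 127.
22^1 ≡ 22 (mod 127)
22^2 = (22^1)^2 ≡ 22^2 = 484 ≡ 103 (mod 127)
22^4 = (22^2)^2 ≡ 103^2 = 10609 ≡ 68 (mod 127)
22^8 = (22^4)^2 ≡ 68^2 = 4624 ≡ 52 (mod 127)
22^12 = 22^8 · 22^4 ≡ 52 · 68 ≡ 107 (mod 127).

107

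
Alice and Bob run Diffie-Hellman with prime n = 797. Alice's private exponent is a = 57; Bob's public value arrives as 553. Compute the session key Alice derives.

Shared key K = 553^57 mod 797.
553^1 ≡ 553 (mod 797)
553^2 = (553^1)^2 ≡ 553^2 = 305809 ≡ 558 (mod 797)
553^4 = (553^2)^2 ≡ 558^2 = 311364 ≡ 534 (mod 797)
553^8 = (553^4)^2 ≡ 534^2 = 285156 ≡ 627 (mod 797)
553^16 = (553^8)^2 ≡ 627^2 = 393129 ≡ 208 (mod 797)
553^32 = (553^16)^2 ≡ 208^2 = 43264 ≡ 226 (mod 797)
553^57 = 553^32 · 553^16 · 553^8 · 553^1 ≡ 226 · 208 · 627 · 553 ≡ 257 (mod 797).

257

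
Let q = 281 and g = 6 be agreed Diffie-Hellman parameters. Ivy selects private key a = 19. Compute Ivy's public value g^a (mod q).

Public value = 6^19 (mod 281).
6^1 ≡ 6 (mod 281)
6^2 = (6^1)^2 ≡ 6^2 = 36 ≡ 36 (mod 281)
6^4 = (6^2)^2 ≡ 36^2 = 1296 ≡ 172 (mod 281)
6^8 = (6^4)^2 ≡ 172^2 = 29584 ≡ 79 (mod 281)
6^16 = (6^8)^2 ≡ 79^2 = 6241 ≡ 59 (mod 281)
6^19 = 6^16 · 6^2 · 6^1 ≡ 59 · 36 · 6 ≡ 99 (mod 281).

99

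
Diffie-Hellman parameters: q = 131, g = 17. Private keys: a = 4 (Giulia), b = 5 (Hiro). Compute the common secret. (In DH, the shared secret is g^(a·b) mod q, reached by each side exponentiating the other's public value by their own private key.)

Giulia sends A = g^a mod q = 17^4 mod 131.
17^1 ≡ 17 (mod 131)
17^2 = (17^1)^2 ≡ 17^2 = 289 ≡ 27 (mod 131)
17^4 = (17^2)^2 ≡ 27^2 = 729 ≡ 74 (mod 131)
So A = 74. Hiro then computes K = A^b mod q = 74^5 mod 131.
74^1 ≡ 74 (mod 131)
74^2 = (74^1)^2 ≡ 74^2 = 5476 ≡ 105 (mod 131)
74^4 = (74^2)^2 ≡ 105^2 = 11025 ≡ 21 (mod 131)
74^5 = 74^4 · 74^1 ≡ 21 · 74 ≡ 113 (mod 131).

113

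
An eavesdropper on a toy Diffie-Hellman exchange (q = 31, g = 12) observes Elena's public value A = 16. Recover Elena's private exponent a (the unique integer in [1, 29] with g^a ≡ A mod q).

24

Try successive powers of 12 modulo 31:
12^1 ≡ 12
12^2 ≡ 20
12^3 ≡ 23
12^4 ≡ 28
12^5 ≡ 26
12^6 ≡ 2
12^7 ≡ 24
12^8 ≡ 9
12^9 ≡ 15
12^10 ≡ 25
12^11 ≡ 21
12^12 ≡ 4
12^13 ≡ 17
12^14 ≡ 18
12^15 ≡ 30
12^16 ≡ 19
12^17 ≡ 11
12^18 ≡ 8
12^19 ≡ 3
12^20 ≡ 5
12^21 ≡ 29
12^22 ≡ 7
12^23 ≡ 22
12^24 ≡ 16
Found: a = 24.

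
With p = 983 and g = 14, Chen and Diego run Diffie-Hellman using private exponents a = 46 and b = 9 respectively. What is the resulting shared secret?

Diego sends B = g^b mod p = 14^9 mod 983.
14^1 ≡ 14 (mod 983)
14^2 = (14^1)^2 ≡ 14^2 = 196 ≡ 196 (mod 983)
14^4 = (14^2)^2 ≡ 196^2 = 38416 ≡ 79 (mod 983)
14^8 = (14^4)^2 ≡ 79^2 = 6241 ≡ 343 (mod 983)
14^9 = 14^8 · 14^1 ≡ 343 · 14 ≡ 870 (mod 983).
So B = 870. Chen then computes K = B^a mod p = 870^46 mod 983.
870^1 ≡ 870 (mod 983)
870^2 = (870^1)^2 ≡ 870^2 = 756900 ≡ 973 (mod 983)
870^4 = (870^2)^2 ≡ 973^2 = 946729 ≡ 100 (mod 983)
870^8 = (870^4)^2 ≡ 100^2 = 10000 ≡ 170 (mod 983)
870^16 = (870^8)^2 ≡ 170^2 = 28900 ≡ 393 (mod 983)
870^32 = (870^16)^2 ≡ 393^2 = 154449 ≡ 118 (mod 983)
870^46 = 870^32 · 870^8 · 870^4 · 870^2 ≡ 118 · 170 · 100 · 973 ≡ 81 (mod 983).

81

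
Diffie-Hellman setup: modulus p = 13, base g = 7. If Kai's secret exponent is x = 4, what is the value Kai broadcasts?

Public value = 7^4 (mod 13).
7^1 ≡ 7 (mod 13)
7^2 = (7^1)^2 ≡ 7^2 = 49 ≡ 10 (mod 13)
7^4 = (7^2)^2 ≡ 10^2 = 100 ≡ 9 (mod 13)

9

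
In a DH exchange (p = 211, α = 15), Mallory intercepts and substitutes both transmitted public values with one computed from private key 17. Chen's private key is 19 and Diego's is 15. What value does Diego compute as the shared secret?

Diego receives Mallory's public value M = 15^17 mod 211 instead of the honest one.
15^1 ≡ 15 (mod 211)
15^2 = (15^1)^2 ≡ 15^2 = 225 ≡ 14 (mod 211)
15^4 = (15^2)^2 ≡ 14^2 = 196 ≡ 196 (mod 211)
15^8 = (15^4)^2 ≡ 196^2 = 38416 ≡ 14 (mod 211)
15^16 = (15^8)^2 ≡ 14^2 = 196 ≡ 196 (mod 211)
15^17 = 15^16 · 15^1 ≡ 196 · 15 ≡ 197 (mod 211).
So M = 197. Diego computes K = M^15 mod 211.
197^1 ≡ 197 (mod 211)
197^2 = (197^1)^2 ≡ 197^2 = 38809 ≡ 196 (mod 211)
197^4 = (197^2)^2 ≡ 196^2 = 38416 ≡ 14 (mod 211)
197^8 = (197^4)^2 ≡ 14^2 = 196 ≡ 196 (mod 211)
197^15 = 197^8 · 197^4 · 197^2 · 197^1 ≡ 196 · 14 · 196 · 197 ≡ 210 (mod 211).

210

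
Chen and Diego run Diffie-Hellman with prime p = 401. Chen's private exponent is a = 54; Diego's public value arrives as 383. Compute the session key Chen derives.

Shared key K = 383^54 mod 401.
383^1 ≡ 383 (mod 401)
383^2 = (383^1)^2 ≡ 383^2 = 146689 ≡ 324 (mod 401)
383^4 = (383^2)^2 ≡ 324^2 = 104976 ≡ 315 (mod 401)
383^8 = (383^4)^2 ≡ 315^2 = 99225 ≡ 178 (mod 401)
383^16 = (383^8)^2 ≡ 178^2 = 31684 ≡ 5 (mod 401)
383^32 = (383^16)^2 ≡ 5^2 = 25 ≡ 25 (mod 401)
383^54 = 383^32 · 383^16 · 383^4 · 383^2 ≡ 25 · 5 · 315 · 324 ≡ 86 (mod 401).

86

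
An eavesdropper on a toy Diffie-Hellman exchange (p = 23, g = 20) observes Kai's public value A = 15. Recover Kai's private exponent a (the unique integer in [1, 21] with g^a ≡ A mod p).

Try successive powers of 20 modulo 23:
20^1 ≡ 20
20^2 ≡ 9
20^3 ≡ 19
20^4 ≡ 12
20^5 ≡ 10
20^6 ≡ 16
20^7 ≡ 21
20^8 ≡ 6
20^9 ≡ 5
20^10 ≡ 8
20^11 ≡ 22
20^12 ≡ 3
20^13 ≡ 14
20^14 ≡ 4
20^15 ≡ 11
20^16 ≡ 13
20^17 ≡ 7
20^18 ≡ 2
20^19 ≡ 17
20^20 ≡ 18
20^21 ≡ 15
Found: a = 21.

21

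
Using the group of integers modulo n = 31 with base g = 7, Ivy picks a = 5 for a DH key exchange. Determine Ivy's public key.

5

Public value = 7^5 mod 31.
7^1 ≡ 7 (mod 31)
7^2 = (7^1)^2 ≡ 7^2 = 49 ≡ 18 (mod 31)
7^4 = (7^2)^2 ≡ 18^2 = 324 ≡ 14 (mod 31)
7^5 = 7^4 · 7^1 ≡ 14 · 7 ≡ 5 (mod 31).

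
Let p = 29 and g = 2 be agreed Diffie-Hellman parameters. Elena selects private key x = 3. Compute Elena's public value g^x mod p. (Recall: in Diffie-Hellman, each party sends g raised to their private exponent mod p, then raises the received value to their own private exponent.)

Public value = 2^3 mod 29.
2^1 ≡ 2 (mod 29)
2^2 = (2^1)^2 ≡ 2^2 = 4 ≡ 4 (mod 29)
2^3 = 2^2 · 2^1 ≡ 4 · 2 ≡ 8 (mod 29).

8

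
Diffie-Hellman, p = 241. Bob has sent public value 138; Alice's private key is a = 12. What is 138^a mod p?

Shared key K = 138^12 mod 241.
138^1 ≡ 138 (mod 241)
138^2 = (138^1)^2 ≡ 138^2 = 19044 ≡ 5 (mod 241)
138^4 = (138^2)^2 ≡ 5^2 = 25 ≡ 25 (mod 241)
138^8 = (138^4)^2 ≡ 25^2 = 625 ≡ 143 (mod 241)
138^12 = 138^8 · 138^4 ≡ 143 · 25 ≡ 201 (mod 241).

201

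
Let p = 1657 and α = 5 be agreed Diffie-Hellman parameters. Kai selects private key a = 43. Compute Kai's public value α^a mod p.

1035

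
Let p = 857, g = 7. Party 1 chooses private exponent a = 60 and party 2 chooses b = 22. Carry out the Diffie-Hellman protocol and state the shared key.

Party 1 sends A = g^a mod p = 7^60 mod 857.
7^1 ≡ 7 (mod 857)
7^2 = (7^1)^2 ≡ 7^2 = 49 ≡ 49 (mod 857)
7^4 = (7^2)^2 ≡ 49^2 = 2401 ≡ 687 (mod 857)
7^8 = (7^4)^2 ≡ 687^2 = 471969 ≡ 619 (mod 857)
7^16 = (7^8)^2 ≡ 619^2 = 383161 ≡ 82 (mod 857)
7^32 = (7^16)^2 ≡ 82^2 = 6724 ≡ 725 (mod 857)
7^60 = 7^32 · 7^16 · 7^8 · 7^4 ≡ 725 · 82 · 619 · 687 ≡ 815 (mod 857).
So A = 815. Party 2 then computes K = A^b mod p = 815^22 mod 857.
815^1 ≡ 815 (mod 857)
815^2 = (815^1)^2 ≡ 815^2 = 664225 ≡ 50 (mod 857)
815^4 = (815^2)^2 ≡ 50^2 = 2500 ≡ 786 (mod 857)
815^8 = (815^4)^2 ≡ 786^2 = 617796 ≡ 756 (mod 857)
815^16 = (815^8)^2 ≡ 756^2 = 571536 ≡ 774 (mod 857)
815^22 = 815^16 · 815^4 · 815^2 ≡ 774 · 786 · 50 ≡ 699 (mod 857).

699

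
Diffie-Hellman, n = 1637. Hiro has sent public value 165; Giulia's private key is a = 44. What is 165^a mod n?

329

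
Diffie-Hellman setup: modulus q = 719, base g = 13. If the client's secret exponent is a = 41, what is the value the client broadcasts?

Public value = 13^41 (mod 719).
13^1 ≡ 13 (mod 719)
13^2 = (13^1)^2 ≡ 13^2 = 169 ≡ 169 (mod 719)
13^4 = (13^2)^2 ≡ 169^2 = 28561 ≡ 520 (mod 719)
13^8 = (13^4)^2 ≡ 520^2 = 270400 ≡ 56 (mod 719)
13^16 = (13^8)^2 ≡ 56^2 = 3136 ≡ 260 (mod 719)
13^32 = (13^16)^2 ≡ 260^2 = 67600 ≡ 14 (mod 719)
13^41 = 13^32 · 13^8 · 13^1 ≡ 14 · 56 · 13 ≡ 126 (mod 719).

126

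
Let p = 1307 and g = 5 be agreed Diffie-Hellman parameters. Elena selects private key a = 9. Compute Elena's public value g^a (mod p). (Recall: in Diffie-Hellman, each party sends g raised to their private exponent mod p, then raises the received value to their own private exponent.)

Public value = 5^9 (mod 1307).
5^1 ≡ 5 (mod 1307)
5^2 = (5^1)^2 ≡ 5^2 = 25 ≡ 25 (mod 1307)
5^4 = (5^2)^2 ≡ 25^2 = 625 ≡ 625 (mod 1307)
5^8 = (5^4)^2 ≡ 625^2 = 390625 ≡ 1139 (mod 1307)
5^9 = 5^8 · 5^1 ≡ 1139 · 5 ≡ 467 (mod 1307).

467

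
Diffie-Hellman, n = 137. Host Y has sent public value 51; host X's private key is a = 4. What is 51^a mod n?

4

Shared key K = 51^4 mod 137.
51^1 ≡ 51 (mod 137)
51^2 = (51^1)^2 ≡ 51^2 = 2601 ≡ 135 (mod 137)
51^4 = (51^2)^2 ≡ 135^2 = 18225 ≡ 4 (mod 137)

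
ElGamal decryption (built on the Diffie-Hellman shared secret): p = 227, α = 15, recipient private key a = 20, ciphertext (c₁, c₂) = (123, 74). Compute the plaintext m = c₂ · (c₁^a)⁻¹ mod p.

7

Shared mask s = c₁^a mod p = 123^20 mod 227.
123^1 ≡ 123 (mod 227)
123^2 = (123^1)^2 ≡ 123^2 = 15129 ≡ 147 (mod 227)
123^4 = (123^2)^2 ≡ 147^2 = 21609 ≡ 44 (mod 227)
123^8 = (123^4)^2 ≡ 44^2 = 1936 ≡ 120 (mod 227)
123^16 = (123^8)^2 ≡ 120^2 = 14400 ≡ 99 (mod 227)
123^20 = 123^16 · 123^4 ≡ 99 · 44 ≡ 43 (mod 227).
So s = 43; s⁻¹ ≡ 132 (mod 227).
m = c₂ · s⁻¹ mod 227 = 74 · 132 mod 227 = 7.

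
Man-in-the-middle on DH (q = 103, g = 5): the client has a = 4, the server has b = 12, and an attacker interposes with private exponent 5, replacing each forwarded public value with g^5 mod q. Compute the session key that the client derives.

The client receives an attacker's public value M = 5^5 mod 103 instead of the honest one.
5^1 ≡ 5 (mod 103)
5^2 = (5^1)^2 ≡ 5^2 = 25 ≡ 25 (mod 103)
5^4 = (5^2)^2 ≡ 25^2 = 625 ≡ 7 (mod 103)
5^5 = 5^4 · 5^1 ≡ 7 · 5 ≡ 35 (mod 103).
So M = 35. The client computes K = M^4 mod 103.
35^1 ≡ 35 (mod 103)
35^2 = (35^1)^2 ≡ 35^2 = 1225 ≡ 92 (mod 103)
35^4 = (35^2)^2 ≡ 92^2 = 8464 ≡ 18 (mod 103)

18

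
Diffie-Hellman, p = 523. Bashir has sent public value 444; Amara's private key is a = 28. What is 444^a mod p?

Shared key K = 444^28 mod 523.
444^1 ≡ 444 (mod 523)
444^2 = (444^1)^2 ≡ 444^2 = 197136 ≡ 488 (mod 523)
444^4 = (444^2)^2 ≡ 488^2 = 238144 ≡ 179 (mod 523)
444^8 = (444^4)^2 ≡ 179^2 = 32041 ≡ 138 (mod 523)
444^16 = (444^8)^2 ≡ 138^2 = 19044 ≡ 216 (mod 523)
444^28 = 444^16 · 444^8 · 444^4 ≡ 216 · 138 · 179 ≡ 509 (mod 523).

509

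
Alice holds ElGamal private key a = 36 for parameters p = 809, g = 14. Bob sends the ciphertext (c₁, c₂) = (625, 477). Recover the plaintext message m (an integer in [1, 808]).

352

Shared mask s = c₁^a mod p = 625^36 mod 809.
625^1 ≡ 625 (mod 809)
625^2 = (625^1)^2 ≡ 625^2 = 390625 ≡ 687 (mod 809)
625^4 = (625^2)^2 ≡ 687^2 = 471969 ≡ 322 (mod 809)
625^8 = (625^4)^2 ≡ 322^2 = 103684 ≡ 132 (mod 809)
625^16 = (625^8)^2 ≡ 132^2 = 17424 ≡ 435 (mod 809)
625^32 = (625^16)^2 ≡ 435^2 = 189225 ≡ 728 (mod 809)
625^36 = 625^32 · 625^4 ≡ 728 · 322 ≡ 615 (mod 809).
So s = 615; s⁻¹ ≡ 613 (mod 809).
m = c₂ · s⁻¹ mod 809 = 477 · 613 mod 809 = 352.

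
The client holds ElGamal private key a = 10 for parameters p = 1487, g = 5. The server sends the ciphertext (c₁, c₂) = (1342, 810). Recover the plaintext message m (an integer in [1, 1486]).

Shared mask s = c₁^a mod p = 1342^10 mod 1487.
1342^1 ≡ 1342 (mod 1487)
1342^2 = (1342^1)^2 ≡ 1342^2 = 1800964 ≡ 207 (mod 1487)
1342^4 = (1342^2)^2 ≡ 207^2 = 42849 ≡ 1213 (mod 1487)
1342^8 = (1342^4)^2 ≡ 1213^2 = 1471369 ≡ 726 (mod 1487)
1342^10 = 1342^8 · 1342^2 ≡ 726 · 207 ≡ 95 (mod 1487).
So s = 95; s⁻¹ ≡ 1127 (mod 1487).
m = c₂ · s⁻¹ mod 1487 = 810 · 1127 mod 1487 = 1339.

1339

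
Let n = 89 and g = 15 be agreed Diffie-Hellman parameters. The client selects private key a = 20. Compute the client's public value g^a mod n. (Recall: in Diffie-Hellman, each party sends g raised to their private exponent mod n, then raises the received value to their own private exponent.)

22

Public value = 15^20 mod 89.
15^1 ≡ 15 (mod 89)
15^2 = (15^1)^2 ≡ 15^2 = 225 ≡ 47 (mod 89)
15^4 = (15^2)^2 ≡ 47^2 = 2209 ≡ 73 (mod 89)
15^8 = (15^4)^2 ≡ 73^2 = 5329 ≡ 78 (mod 89)
15^16 = (15^8)^2 ≡ 78^2 = 6084 ≡ 32 (mod 89)
15^20 = 15^16 · 15^4 ≡ 32 · 73 ≡ 22 (mod 89).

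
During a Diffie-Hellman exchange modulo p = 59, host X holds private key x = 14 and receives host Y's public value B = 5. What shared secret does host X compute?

22

Shared key K = 5^14 mod 59.
5^1 ≡ 5 (mod 59)
5^2 = (5^1)^2 ≡ 5^2 = 25 ≡ 25 (mod 59)
5^4 = (5^2)^2 ≡ 25^2 = 625 ≡ 35 (mod 59)
5^8 = (5^4)^2 ≡ 35^2 = 1225 ≡ 45 (mod 59)
5^14 = 5^8 · 5^4 · 5^2 ≡ 45 · 35 · 25 ≡ 22 (mod 59).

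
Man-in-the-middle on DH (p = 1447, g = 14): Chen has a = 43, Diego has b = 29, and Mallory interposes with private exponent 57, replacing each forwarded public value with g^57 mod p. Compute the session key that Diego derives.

Diego receives Mallory's public value M = 14^57 mod 1447 instead of the honest one.
14^1 ≡ 14 (mod 1447)
14^2 = (14^1)^2 ≡ 14^2 = 196 ≡ 196 (mod 1447)
14^4 = (14^2)^2 ≡ 196^2 = 38416 ≡ 794 (mod 1447)
14^8 = (14^4)^2 ≡ 794^2 = 630436 ≡ 991 (mod 1447)
14^16 = (14^8)^2 ≡ 991^2 = 982081 ≡ 1015 (mod 1447)
14^32 = (14^16)^2 ≡ 1015^2 = 1030225 ≡ 1408 (mod 1447)
14^57 = 14^32 · 14^16 · 14^8 · 14^1 ≡ 1408 · 1015 · 991 · 14 ≡ 772 (mod 1447).
So M = 772. Diego computes K = M^29 mod 1447.
772^1 ≡ 772 (mod 1447)
772^2 = (772^1)^2 ≡ 772^2 = 595984 ≡ 1267 (mod 1447)
772^4 = (772^2)^2 ≡ 1267^2 = 1605289 ≡ 566 (mod 1447)
772^8 = (772^4)^2 ≡ 566^2 = 320356 ≡ 569 (mod 1447)
772^16 = (772^8)^2 ≡ 569^2 = 323761 ≡ 1080 (mod 1447)
772^29 = 772^16 · 772^8 · 772^4 · 772^1 ≡ 1080 · 569 · 566 · 772 ≡ 299 (mod 1447).

299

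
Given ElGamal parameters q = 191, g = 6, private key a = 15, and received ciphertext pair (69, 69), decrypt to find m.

154

Shared mask s = c₁^a mod q = 69^15 mod 191.
69^1 ≡ 69 (mod 191)
69^2 = (69^1)^2 ≡ 69^2 = 4761 ≡ 177 (mod 191)
69^4 = (69^2)^2 ≡ 177^2 = 31329 ≡ 5 (mod 191)
69^8 = (69^4)^2 ≡ 5^2 = 25 ≡ 25 (mod 191)
69^15 = 69^8 · 69^4 · 69^2 · 69^1 ≡ 25 · 5 · 177 · 69 ≡ 153 (mod 191).
So s = 153; s⁻¹ ≡ 5 (mod 191).
m = c₂ · s⁻¹ mod 191 = 69 · 5 mod 191 = 154.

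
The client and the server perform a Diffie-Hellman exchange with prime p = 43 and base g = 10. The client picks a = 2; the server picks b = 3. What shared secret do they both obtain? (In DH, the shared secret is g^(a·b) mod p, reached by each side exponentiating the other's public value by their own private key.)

35

The client sends A = g^a mod p = 10^2 mod 43.
10^1 ≡ 10 (mod 43)
10^2 = (10^1)^2 ≡ 10^2 = 100 ≡ 14 (mod 43)
So A = 14. The server then computes K = A^b mod p = 14^3 mod 43.
14^1 ≡ 14 (mod 43)
14^2 = (14^1)^2 ≡ 14^2 = 196 ≡ 24 (mod 43)
14^3 = 14^2 · 14^1 ≡ 24 · 14 ≡ 35 (mod 43).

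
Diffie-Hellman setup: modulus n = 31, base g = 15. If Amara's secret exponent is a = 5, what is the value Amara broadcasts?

30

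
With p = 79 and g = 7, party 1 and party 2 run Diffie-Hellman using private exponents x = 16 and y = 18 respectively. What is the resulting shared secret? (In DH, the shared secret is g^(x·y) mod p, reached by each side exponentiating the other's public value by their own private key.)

21

Party 2 sends B = g^y mod p = 7^18 mod 79.
7^1 ≡ 7 (mod 79)
7^2 = (7^1)^2 ≡ 7^2 = 49 ≡ 49 (mod 79)
7^4 = (7^2)^2 ≡ 49^2 = 2401 ≡ 31 (mod 79)
7^8 = (7^4)^2 ≡ 31^2 = 961 ≡ 13 (mod 79)
7^16 = (7^8)^2 ≡ 13^2 = 169 ≡ 11 (mod 79)
7^18 = 7^16 · 7^2 ≡ 11 · 49 ≡ 65 (mod 79).
So B = 65. Party 1 then computes K = B^x mod p = 65^16 mod 79.
65^1 ≡ 65 (mod 79)
65^2 = (65^1)^2 ≡ 65^2 = 4225 ≡ 38 (mod 79)
65^4 = (65^2)^2 ≡ 38^2 = 1444 ≡ 22 (mod 79)
65^8 = (65^4)^2 ≡ 22^2 = 484 ≡ 10 (mod 79)
65^16 = (65^8)^2 ≡ 10^2 = 100 ≡ 21 (mod 79)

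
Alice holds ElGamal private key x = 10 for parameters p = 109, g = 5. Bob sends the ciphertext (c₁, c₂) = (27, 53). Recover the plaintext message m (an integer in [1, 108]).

6

Shared mask s = c₁^x mod p = 27^10 mod 109.
27^1 ≡ 27 (mod 109)
27^2 = (27^1)^2 ≡ 27^2 = 729 ≡ 75 (mod 109)
27^4 = (27^2)^2 ≡ 75^2 = 5625 ≡ 66 (mod 109)
27^8 = (27^4)^2 ≡ 66^2 = 4356 ≡ 105 (mod 109)
27^10 = 27^8 · 27^2 ≡ 105 · 75 ≡ 27 (mod 109).
So s = 27; s⁻¹ ≡ 105 (mod 109).
m = c₂ · s⁻¹ mod 109 = 53 · 105 mod 109 = 6.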